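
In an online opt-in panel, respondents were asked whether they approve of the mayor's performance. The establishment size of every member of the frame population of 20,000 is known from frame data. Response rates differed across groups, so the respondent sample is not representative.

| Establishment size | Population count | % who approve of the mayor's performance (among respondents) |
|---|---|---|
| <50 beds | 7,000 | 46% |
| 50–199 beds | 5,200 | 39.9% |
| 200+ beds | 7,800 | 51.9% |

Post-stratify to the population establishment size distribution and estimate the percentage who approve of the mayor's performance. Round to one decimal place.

46.7%

Each cell contributes population-share × respondent value:
  <50 beds: (7,000/20,000) × 46 = 16.1
  50–199 beds: (5,200/20,000) × 39.9 = 10.374
  200+ beds: (7,800/20,000) × 51.9 = 20.241
Post-stratified estimate = 46.715 → 46.7%.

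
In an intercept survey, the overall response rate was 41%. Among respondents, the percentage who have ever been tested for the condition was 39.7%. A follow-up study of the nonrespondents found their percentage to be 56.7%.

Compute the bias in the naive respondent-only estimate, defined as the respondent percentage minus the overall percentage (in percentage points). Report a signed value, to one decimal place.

-10.0 percentage points

Nonresponse fraction = 1 − 0.41 = 0.59.
Bias = (nonresponse fraction) × (respondent percentage − nonrespondent percentage)
     = 0.59 × (39.7 − 56.7) = 0.59 × -17 = -10.03.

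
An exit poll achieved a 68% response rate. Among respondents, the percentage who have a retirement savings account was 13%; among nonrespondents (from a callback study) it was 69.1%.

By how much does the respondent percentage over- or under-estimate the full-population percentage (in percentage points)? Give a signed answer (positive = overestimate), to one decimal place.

Nonresponse fraction = 1 − 0.68 = 0.32.
Bias = (nonresponse fraction) × (respondent percentage − nonrespondent percentage)
     = 0.32 × (13 − 69.1) = 0.32 × -56.1 = -17.952.

-18.0 percentage points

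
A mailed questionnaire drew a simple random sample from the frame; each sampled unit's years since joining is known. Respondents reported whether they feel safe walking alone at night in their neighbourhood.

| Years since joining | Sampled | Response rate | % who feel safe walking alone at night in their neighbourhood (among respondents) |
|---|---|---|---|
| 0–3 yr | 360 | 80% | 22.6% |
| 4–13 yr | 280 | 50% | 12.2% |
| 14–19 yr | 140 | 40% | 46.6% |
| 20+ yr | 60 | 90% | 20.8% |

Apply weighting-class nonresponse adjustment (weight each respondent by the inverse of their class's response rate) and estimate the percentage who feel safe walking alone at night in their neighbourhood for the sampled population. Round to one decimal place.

23.0%

With weight = n_sampled/n_responded per class, the weighted class total is n_sampled:
  0–3 yr: 360 × 22.6 = 8136
  4–13 yr: 280 × 12.2 = 3416
  14–19 yr: 140 × 46.6 = 6524
  20+ yr: 60 × 20.8 = 1248
Adjusted estimate = 19,324 / 840 = 23.0048 → 23.0%.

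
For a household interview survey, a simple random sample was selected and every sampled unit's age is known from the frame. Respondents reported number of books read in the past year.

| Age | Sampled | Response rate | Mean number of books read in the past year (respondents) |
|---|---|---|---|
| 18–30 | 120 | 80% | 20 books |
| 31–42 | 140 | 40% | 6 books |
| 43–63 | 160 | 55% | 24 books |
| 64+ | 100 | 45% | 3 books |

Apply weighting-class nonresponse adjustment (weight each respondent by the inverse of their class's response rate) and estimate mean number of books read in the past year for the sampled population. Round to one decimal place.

Inverse-response-rate weighting restores each class to its sampled count, so class totals weight by n_sampled:
  18–30: 120 × 20 = 2400
  31–42: 140 × 6 = 840
  43–63: 160 × 24 = 3840
  64+: 100 × 3 = 300
Adjusted estimate = 7380 / 520 = 14.1923 → 14.2.

14.2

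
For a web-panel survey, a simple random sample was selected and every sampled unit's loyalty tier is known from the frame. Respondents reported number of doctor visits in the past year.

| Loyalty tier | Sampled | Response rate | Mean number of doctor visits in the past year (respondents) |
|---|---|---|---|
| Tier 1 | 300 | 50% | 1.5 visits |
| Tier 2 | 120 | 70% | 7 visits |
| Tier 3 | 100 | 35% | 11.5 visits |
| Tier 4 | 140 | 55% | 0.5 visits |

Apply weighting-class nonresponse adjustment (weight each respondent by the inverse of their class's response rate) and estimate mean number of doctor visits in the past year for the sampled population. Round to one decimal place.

3.8

Inverse-response-rate weighting restores each class to its sampled count, so class totals weight by n_sampled:
  Tier 1: 300 × 1.5 = 450
  Tier 2: 120 × 7 = 840
  Tier 3: 100 × 11.5 = 1150
  Tier 4: 140 × 0.5 = 70
Adjusted estimate = 2510 / 660 = 3.80303 → 3.8.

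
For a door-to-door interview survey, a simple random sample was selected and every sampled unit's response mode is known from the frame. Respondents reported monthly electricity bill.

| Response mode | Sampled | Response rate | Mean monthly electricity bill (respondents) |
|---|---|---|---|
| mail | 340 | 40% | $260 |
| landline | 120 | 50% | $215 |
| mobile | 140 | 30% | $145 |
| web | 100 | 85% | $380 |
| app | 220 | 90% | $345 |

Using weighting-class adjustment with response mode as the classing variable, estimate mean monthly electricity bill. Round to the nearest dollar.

Weighting each respondent by the inverse class response rate inflates each class back to its sampled size, so the class weight is n_sampled:
  mail: 340 × 260 = 88,400
  landline: 120 × 215 = 25,800
  mobile: 140 × 145 = 20,300
  web: 100 × 380 = 38,000
  app: 220 × 345 = 75,900
Adjusted estimate = 248,400 / 920 = 270 → $270.

$270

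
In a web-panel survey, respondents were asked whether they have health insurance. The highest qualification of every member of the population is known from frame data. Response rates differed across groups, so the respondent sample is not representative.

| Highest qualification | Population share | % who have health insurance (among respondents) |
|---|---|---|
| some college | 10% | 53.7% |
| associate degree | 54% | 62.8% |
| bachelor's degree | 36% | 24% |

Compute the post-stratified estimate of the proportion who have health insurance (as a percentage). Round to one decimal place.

Post-stratification weights by population share, not respondent share:
  some college: 0.1 × 53.7 = 5.37
  associate degree: 0.54 × 62.8 = 33.912
  bachelor's degree: 0.36 × 24 = 8.64
Post-stratified estimate = 47.922 → 47.9%.

47.9%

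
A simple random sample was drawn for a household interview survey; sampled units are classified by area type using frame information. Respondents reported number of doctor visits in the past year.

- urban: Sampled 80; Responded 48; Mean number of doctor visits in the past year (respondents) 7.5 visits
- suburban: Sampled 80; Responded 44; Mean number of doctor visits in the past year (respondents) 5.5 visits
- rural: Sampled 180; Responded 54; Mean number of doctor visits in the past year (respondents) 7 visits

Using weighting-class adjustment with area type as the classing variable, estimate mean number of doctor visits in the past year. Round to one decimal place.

6.8

Response rates by class: urban 48/80 = 60%, suburban 44/80 = 55%, rural 54/180 = 30%.
Each respondent's weight = sampled/responded in their class; summing within a class gives n_sampled, so:
  urban: 80 × 7.5 = 600
  suburban: 80 × 5.5 = 440
  rural: 180 × 7 = 1260
Adjusted estimate = 2300 / 340 = 6.76471 → 6.8.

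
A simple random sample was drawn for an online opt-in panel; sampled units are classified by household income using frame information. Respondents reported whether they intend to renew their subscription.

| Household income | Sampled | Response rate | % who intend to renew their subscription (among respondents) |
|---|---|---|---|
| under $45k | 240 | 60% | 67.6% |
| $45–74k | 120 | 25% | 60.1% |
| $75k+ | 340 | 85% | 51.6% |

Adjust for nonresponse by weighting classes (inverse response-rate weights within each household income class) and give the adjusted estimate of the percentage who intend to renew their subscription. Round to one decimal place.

58.5%

Weighting each respondent by the inverse class response rate inflates each class back to its sampled size, so the class weight is n_sampled:
  under $45k: 240 × 67.6 = 16224
  $45–74k: 120 × 60.1 = 7212
  $75k+: 340 × 51.6 = 17,544
Adjusted estimate = 40,980 / 700 = 58.5429 → 58.5%.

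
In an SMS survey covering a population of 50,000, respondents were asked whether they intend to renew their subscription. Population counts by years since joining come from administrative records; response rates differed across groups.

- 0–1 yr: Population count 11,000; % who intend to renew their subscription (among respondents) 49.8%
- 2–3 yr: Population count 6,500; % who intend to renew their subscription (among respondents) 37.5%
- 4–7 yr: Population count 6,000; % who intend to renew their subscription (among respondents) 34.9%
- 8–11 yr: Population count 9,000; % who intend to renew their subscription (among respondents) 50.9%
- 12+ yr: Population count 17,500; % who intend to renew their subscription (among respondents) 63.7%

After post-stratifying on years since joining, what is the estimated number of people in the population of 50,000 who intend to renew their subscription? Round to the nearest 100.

Each cell contributes its population count × the respondent rate:
  0–1 yr: 11,000 × 49.8% = 5478
  2–3 yr: 6,500 × 37.5% = 2437.5
  4–7 yr: 6,000 × 34.9% = 2094
  8–11 yr: 9,000 × 50.9% = 4581
  12+ yr: 17,500 × 63.7% = 11147.5
Estimated total = 25,738 → 25,700.

25,700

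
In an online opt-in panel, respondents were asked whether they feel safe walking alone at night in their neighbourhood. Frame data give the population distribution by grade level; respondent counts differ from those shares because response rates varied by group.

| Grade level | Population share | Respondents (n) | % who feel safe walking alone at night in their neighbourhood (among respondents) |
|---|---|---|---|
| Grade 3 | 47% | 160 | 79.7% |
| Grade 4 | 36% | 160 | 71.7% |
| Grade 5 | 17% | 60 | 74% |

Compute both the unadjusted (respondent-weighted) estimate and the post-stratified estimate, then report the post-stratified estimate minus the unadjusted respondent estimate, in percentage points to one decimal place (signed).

Unadjusted (pooled respondent) estimate weights by respondent counts:
  (160/380)×79.7 + (160/380)×71.7 + (60/380)×74 = 75.4316%
Reweighting by population grade level shares:
  0.47×79.7 + 0.36×71.7 + 0.17×74 = 75.851%
Difference = 75.851 − 75.4316 = 0.4194 pp.

+0.4 percentage points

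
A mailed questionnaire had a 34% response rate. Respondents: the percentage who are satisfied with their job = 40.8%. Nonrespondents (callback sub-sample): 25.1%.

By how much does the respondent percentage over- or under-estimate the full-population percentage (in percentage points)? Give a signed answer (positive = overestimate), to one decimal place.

Nonresponse fraction = 1 − 0.34 = 0.66.
Bias = (nonresponse fraction) × (respondent percentage − nonrespondent percentage)
     = 0.66 × (40.8 − 25.1) = 0.66 × 15.7 = 10.362.

+10.4 percentage points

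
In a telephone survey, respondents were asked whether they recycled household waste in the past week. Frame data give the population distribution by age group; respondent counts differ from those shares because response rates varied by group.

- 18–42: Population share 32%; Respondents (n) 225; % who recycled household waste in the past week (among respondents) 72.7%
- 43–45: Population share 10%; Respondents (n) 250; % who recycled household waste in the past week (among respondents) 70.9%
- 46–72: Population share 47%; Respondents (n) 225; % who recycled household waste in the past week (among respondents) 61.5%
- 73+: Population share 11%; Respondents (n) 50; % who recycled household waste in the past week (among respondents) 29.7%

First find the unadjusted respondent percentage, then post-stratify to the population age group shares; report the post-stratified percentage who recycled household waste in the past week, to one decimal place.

62.5%

Without adjustment, the pooled respondent share is:
  (225/750)×72.7 + (250/750)×70.9 + (225/750)×61.5 + (50/750)×29.7 = 65.8733%
Post-stratified estimate weights by population shares:
  0.32×72.7 + 0.1×70.9 + 0.47×61.5 + 0.11×29.7 = 62.526%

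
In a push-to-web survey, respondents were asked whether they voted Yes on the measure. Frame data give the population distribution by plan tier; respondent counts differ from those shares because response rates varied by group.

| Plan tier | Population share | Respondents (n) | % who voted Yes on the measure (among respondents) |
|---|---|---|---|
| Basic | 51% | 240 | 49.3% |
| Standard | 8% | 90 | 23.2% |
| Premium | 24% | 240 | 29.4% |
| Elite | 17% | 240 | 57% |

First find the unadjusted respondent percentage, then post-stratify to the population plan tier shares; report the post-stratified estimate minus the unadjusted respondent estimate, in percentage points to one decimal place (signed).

Unadjusted (pooled respondent) estimate weights by respondent counts:
  (240/810)×49.3 + (90/810)×23.2 + (240/810)×29.4 + (240/810)×57 = 42.7852%
Post-stratifying to population shares instead:
  0.51×49.3 + 0.08×23.2 + 0.24×29.4 + 0.17×57 = 43.745%
Difference = 43.745 − 42.7852 = 0.9598 pp.

+1.0 percentage points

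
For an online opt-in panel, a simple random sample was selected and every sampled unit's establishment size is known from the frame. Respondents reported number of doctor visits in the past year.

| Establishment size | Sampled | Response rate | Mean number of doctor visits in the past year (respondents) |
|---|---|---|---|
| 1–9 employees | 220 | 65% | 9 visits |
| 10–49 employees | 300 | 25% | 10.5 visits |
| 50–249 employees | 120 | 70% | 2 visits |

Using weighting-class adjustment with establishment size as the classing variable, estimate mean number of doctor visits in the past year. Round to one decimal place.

8.4

Weighting each respondent by the inverse class response rate inflates each class back to its sampled size, so the class weight is n_sampled:
  1–9 employees: 220 × 9 = 1980
  10–49 employees: 300 × 10.5 = 3150
  50–249 employees: 120 × 2 = 240
Adjusted estimate = 5370 / 640 = 8.39062 → 8.4.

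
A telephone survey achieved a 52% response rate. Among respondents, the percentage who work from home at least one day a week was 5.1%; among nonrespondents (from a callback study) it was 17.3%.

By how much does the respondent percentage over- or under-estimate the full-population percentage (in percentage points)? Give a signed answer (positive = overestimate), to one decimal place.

Nonresponse fraction = 1 − 0.52 = 0.48.
Bias = (nonresponse fraction) × (respondent percentage − nonrespondent percentage)
     = 0.48 × (5.1 − 17.3) = 0.48 × -12.2 = -5.856.

-5.9 percentage points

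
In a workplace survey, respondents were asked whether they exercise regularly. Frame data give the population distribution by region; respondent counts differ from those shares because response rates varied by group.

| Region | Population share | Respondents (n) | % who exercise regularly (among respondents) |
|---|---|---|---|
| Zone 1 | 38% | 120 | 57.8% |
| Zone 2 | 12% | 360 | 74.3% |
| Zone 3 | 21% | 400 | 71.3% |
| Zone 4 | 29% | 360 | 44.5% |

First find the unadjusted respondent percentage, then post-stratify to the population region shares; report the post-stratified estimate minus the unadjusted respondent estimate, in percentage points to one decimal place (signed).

-4.3 percentage points

Without adjustment, the pooled respondent share is:
  (120/1240)×57.8 + (360/1240)×74.3 + (400/1240)×71.3 + (360/1240)×44.5 = 63.0839%
Post-stratifying to population shares instead:
  0.38×57.8 + 0.12×74.3 + 0.21×71.3 + 0.29×44.5 = 58.758%
Difference = 58.758 − 63.0839 = -4.3259 pp.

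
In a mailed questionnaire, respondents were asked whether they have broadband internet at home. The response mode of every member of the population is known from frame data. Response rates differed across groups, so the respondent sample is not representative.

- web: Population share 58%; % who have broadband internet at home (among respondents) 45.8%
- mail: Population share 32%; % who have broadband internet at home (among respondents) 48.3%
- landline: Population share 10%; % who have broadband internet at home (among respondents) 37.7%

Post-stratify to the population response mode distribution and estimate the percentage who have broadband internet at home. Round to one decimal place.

45.8%

Reweight to the known response mode distribution:
  web: 0.58 × 45.8 = 26.564
  mail: 0.32 × 48.3 = 15.456
  landline: 0.1 × 37.7 = 3.77
Post-stratified estimate = 45.79 → 45.8%.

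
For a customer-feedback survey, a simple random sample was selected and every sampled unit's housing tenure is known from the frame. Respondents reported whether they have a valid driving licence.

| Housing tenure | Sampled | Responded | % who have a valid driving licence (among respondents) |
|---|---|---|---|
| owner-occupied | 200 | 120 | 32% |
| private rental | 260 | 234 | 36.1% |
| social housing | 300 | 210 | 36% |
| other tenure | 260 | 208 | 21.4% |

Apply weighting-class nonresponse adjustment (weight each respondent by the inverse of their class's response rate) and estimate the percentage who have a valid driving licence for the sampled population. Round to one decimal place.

31.5%

Class response rates: owner-occupied 120/200 = 60%, private rental 234/260 = 90%, social housing 210/300 = 70%, other tenure 208/260 = 80%.
With weight = n_sampled/n_responded per class, the weighted class total is n_sampled:
  owner-occupied: 200 × 32 = 6400
  private rental: 260 × 36.1 = 9386
  social housing: 300 × 36 = 10,800
  other tenure: 260 × 21.4 = 5564
Adjusted estimate = 32,150 / 1,020 = 31.5196 → 31.5%.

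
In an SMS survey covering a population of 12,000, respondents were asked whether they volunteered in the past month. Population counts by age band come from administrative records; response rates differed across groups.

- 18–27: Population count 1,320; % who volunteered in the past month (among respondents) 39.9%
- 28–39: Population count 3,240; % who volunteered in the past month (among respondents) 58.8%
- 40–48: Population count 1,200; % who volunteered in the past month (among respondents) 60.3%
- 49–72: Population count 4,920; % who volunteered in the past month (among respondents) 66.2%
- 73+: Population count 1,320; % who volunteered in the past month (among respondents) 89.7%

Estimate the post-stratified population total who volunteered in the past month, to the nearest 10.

7,600

Apply each group's respondent rate to its population count:
  18–27: 1,320 × 39.9% = 526.68
  28–39: 3,240 × 58.8% = 1905.12
  40–48: 1,200 × 60.3% = 723.6
  49–72: 4,920 × 66.2% = 3257.04
  73+: 1,320 × 89.7% = 1184.04
Estimated total = 7596.48 → 7,600.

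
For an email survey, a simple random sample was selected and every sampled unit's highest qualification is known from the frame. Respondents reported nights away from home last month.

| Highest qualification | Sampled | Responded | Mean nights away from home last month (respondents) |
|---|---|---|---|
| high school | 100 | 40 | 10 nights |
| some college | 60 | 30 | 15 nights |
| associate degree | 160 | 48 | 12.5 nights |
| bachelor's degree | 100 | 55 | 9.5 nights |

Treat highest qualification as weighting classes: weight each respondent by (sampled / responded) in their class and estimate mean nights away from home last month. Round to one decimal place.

11.5

Response rates by class: high school 40/100 = 40%, some college 30/60 = 50%, associate degree 48/160 = 30%, bachelor's degree 55/100 = 55%.
With weight = n_sampled/n_responded per class, the weighted class total is n_sampled:
  high school: 100 × 10 = 1000
  some college: 60 × 15 = 900
  associate degree: 160 × 12.5 = 2000
  bachelor's degree: 100 × 9.5 = 950
Adjusted estimate = 4850 / 420 = 11.5476 → 11.5.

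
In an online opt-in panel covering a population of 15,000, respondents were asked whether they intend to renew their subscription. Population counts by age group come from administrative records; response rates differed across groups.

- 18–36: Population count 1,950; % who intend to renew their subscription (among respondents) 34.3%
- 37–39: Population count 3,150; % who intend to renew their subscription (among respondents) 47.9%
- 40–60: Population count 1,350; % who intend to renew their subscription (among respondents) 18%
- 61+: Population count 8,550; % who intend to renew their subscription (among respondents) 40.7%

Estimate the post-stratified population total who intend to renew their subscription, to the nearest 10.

Each cell contributes its population count × the respondent rate:
  18–36: 1,950 × 34.3% = 668.85
  37–39: 3,150 × 47.9% = 1508.85
  40–60: 1,350 × 18% = 243
  61+: 8,550 × 40.7% = 3479.85
Estimated total = 5900.55 → 5,900.

5,900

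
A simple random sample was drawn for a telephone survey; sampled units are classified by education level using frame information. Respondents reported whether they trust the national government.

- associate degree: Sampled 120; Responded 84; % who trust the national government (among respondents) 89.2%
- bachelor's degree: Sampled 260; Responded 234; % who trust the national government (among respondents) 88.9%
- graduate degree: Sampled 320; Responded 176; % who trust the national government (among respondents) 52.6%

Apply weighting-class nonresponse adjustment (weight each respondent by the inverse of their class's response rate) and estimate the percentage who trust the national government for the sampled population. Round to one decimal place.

Class response rates: associate degree 84/120 = 70%, bachelor's degree 234/260 = 90%, graduate degree 176/320 = 55%.
Weighting each respondent by the inverse class response rate inflates each class back to its sampled size, so the class weight is n_sampled:
  associate degree: 120 × 89.2 = 10,704
  bachelor's degree: 260 × 88.9 = 23,114
  graduate degree: 320 × 52.6 = 16,832
Adjusted estimate = 50,650 / 700 = 72.3571 → 72.4%.

72.4%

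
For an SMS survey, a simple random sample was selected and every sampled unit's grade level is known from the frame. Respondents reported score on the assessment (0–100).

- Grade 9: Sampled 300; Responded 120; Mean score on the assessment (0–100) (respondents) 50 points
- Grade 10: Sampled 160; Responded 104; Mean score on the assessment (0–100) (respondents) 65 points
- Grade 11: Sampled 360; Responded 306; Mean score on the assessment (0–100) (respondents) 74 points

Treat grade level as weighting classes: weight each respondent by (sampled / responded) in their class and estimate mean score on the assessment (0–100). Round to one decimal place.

Class response rates: Grade 9 120/300 = 40%, Grade 10 104/160 = 65%, Grade 11 306/360 = 85%.
With weight = n_sampled/n_responded per class, the weighted class total is n_sampled:
  Grade 9: 300 × 50 = 15,000
  Grade 10: 160 × 65 = 10,400
  Grade 11: 360 × 74 = 26,640
Adjusted estimate = 52,040 / 820 = 63.4634 → 63.5.

63.5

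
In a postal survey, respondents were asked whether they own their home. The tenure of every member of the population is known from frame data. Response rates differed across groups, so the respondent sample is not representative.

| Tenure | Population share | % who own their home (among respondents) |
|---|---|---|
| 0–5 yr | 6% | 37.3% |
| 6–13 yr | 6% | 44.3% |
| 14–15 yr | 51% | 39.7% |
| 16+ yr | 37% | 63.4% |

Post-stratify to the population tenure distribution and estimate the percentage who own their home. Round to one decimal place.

48.6%

Reweight to the known tenure distribution:
  0–5 yr: 0.06 × 37.3 = 2.238
  6–13 yr: 0.06 × 44.3 = 2.658
  14–15 yr: 0.51 × 39.7 = 20.247
  16+ yr: 0.37 × 63.4 = 23.458
Post-stratified estimate = 48.601 → 48.6%.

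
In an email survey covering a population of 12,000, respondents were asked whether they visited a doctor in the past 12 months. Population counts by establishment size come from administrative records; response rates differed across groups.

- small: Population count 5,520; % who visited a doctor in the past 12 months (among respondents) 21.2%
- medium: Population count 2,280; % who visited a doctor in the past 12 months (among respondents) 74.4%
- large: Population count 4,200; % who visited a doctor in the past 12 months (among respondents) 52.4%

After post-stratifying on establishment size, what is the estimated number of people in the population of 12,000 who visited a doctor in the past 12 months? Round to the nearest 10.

5,070

Estimated count per cell = population count × respondent percentage:
  small: 5,520 × 21.2% = 1170.24
  medium: 2,280 × 74.4% = 1696.32
  large: 4,200 × 52.4% = 2200.8
Estimated total = 5067.36 → 5,070.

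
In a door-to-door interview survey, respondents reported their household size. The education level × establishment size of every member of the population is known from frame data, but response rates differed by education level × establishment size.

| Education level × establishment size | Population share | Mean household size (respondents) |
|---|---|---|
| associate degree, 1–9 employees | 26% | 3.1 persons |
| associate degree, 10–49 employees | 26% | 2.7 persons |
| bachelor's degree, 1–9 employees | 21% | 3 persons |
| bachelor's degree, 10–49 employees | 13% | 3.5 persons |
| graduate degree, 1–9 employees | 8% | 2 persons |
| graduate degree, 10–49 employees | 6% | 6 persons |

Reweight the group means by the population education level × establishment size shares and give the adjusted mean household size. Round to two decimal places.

3.11

Weight each group's respondent value by its population share:
  associate degree, 1–9 employees: 0.26 × 3.1 = 0.806
  associate degree, 10–49 employees: 0.26 × 2.7 = 0.702
  bachelor's degree, 1–9 employees: 0.21 × 3 = 0.63
  bachelor's degree, 10–49 employees: 0.13 × 3.5 = 0.455
  graduate degree, 1–9 employees: 0.08 × 2 = 0.16
  graduate degree, 10–49 employees: 0.06 × 6 = 0.36
Post-stratified estimate = 3.113 → 3.11.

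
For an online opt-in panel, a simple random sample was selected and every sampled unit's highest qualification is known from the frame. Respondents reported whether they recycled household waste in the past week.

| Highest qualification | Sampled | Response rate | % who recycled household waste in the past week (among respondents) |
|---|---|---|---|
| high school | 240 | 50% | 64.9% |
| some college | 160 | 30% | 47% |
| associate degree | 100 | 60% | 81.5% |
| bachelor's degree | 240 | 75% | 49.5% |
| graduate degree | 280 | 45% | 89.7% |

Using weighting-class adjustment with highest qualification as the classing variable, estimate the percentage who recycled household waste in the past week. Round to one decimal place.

Weighting each respondent by the inverse class response rate inflates each class back to its sampled size, so the class weight is n_sampled:
  high school: 240 × 64.9 = 15576
  some college: 160 × 47 = 7520
  associate degree: 100 × 81.5 = 8150
  bachelor's degree: 240 × 49.5 = 11,880
  graduate degree: 280 × 89.7 = 25,116
Adjusted estimate = 68,242 / 1,020 = 66.9039 → 66.9%.

66.9%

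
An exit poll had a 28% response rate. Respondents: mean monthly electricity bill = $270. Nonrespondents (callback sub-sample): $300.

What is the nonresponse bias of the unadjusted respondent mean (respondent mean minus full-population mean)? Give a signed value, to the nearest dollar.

-$22

Nonresponse fraction = 1 − 0.28 = 0.72.
Bias = (nonresponse fraction) × (respondent mean − nonrespondent mean)
     = 0.72 × (270 − 300) = 0.72 × -30 = -21.6.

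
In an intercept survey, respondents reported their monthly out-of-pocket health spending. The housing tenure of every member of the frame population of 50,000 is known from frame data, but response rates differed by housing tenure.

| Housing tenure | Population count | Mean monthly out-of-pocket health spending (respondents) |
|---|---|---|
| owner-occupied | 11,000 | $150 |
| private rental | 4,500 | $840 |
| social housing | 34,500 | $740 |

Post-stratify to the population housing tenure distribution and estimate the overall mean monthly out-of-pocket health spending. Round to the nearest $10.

Reweight to the known housing tenure distribution:
  owner-occupied: (11,000/50,000) × 150 = 33
  private rental: (4,500/50,000) × 840 = 75.6
  social housing: (34,500/50,000) × 740 = 510.6
Post-stratified estimate = 619.2 → $620.

$620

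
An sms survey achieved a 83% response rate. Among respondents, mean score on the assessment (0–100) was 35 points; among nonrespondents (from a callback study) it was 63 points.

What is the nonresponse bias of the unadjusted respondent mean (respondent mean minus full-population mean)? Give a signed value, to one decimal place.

Nonresponse fraction = 1 − 0.83 = 0.17.
Bias = (nonresponse fraction) × (respondent mean − nonrespondent mean)
     = 0.17 × (35 − 63) = 0.17 × -28 = -4.76.

-4.8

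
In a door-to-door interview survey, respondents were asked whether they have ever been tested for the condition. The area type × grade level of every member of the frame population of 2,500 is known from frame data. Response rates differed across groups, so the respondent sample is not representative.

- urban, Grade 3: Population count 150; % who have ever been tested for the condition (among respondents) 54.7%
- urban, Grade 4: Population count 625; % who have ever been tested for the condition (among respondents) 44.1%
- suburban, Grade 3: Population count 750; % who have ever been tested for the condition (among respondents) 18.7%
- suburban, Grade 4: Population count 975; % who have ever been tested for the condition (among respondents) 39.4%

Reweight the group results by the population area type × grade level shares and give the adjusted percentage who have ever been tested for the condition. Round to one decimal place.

35.3%

Each cell contributes population-share × respondent value:
  urban, Grade 3: (150/2,500) × 54.7 = 3.282
  urban, Grade 4: (625/2,500) × 44.1 = 11.025
  suburban, Grade 3: (750/2,500) × 18.7 = 5.61
  suburban, Grade 4: (975/2,500) × 39.4 = 15.366
Post-stratified estimate = 35.283 → 35.3%.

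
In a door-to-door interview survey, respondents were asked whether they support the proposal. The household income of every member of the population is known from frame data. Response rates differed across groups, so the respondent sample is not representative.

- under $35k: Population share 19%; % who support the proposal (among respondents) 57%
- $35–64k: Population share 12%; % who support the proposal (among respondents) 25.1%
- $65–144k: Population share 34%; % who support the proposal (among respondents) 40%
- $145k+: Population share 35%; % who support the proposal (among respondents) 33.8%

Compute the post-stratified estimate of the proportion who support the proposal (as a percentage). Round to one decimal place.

Reweight to the known household income distribution:
  under $35k: 0.19 × 57 = 10.83
  $35–64k: 0.12 × 25.1 = 3.012
  $65–144k: 0.34 × 40 = 13.6
  $145k+: 0.35 × 33.8 = 11.83
Post-stratified estimate = 39.272 → 39.3%.

39.3%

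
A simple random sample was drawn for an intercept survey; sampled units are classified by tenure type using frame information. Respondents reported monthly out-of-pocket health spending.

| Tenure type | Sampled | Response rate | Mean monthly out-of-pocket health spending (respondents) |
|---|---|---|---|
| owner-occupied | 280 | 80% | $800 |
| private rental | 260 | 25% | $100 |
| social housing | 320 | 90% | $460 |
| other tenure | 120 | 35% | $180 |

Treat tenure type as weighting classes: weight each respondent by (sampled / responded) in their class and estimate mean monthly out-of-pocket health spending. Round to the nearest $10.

$430

With weight = n_sampled/n_responded per class, the weighted class total is n_sampled:
  owner-occupied: 280 × 800 = 224,000
  private rental: 260 × 100 = 26,000
  social housing: 320 × 460 = 147,200
  other tenure: 120 × 180 = 21,600
Adjusted estimate = 418,800 / 980 = 427.347 → $430.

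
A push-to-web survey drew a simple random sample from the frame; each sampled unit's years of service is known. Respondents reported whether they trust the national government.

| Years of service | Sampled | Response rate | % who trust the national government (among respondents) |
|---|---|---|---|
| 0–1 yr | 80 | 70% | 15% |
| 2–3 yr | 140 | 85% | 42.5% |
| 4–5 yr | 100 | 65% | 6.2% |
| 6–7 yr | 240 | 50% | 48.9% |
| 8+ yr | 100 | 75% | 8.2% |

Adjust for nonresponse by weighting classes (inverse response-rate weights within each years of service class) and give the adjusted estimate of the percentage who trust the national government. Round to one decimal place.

30.8%

Weighting each respondent by the inverse class response rate inflates each class back to its sampled size, so the class weight is n_sampled:
  0–1 yr: 80 × 15 = 1200
  2–3 yr: 140 × 42.5 = 5950
  4–5 yr: 100 × 6.2 = 620
  6–7 yr: 240 × 48.9 = 11,736
  8+ yr: 100 × 8.2 = 820
Adjusted estimate = 20,326 / 660 = 30.797 → 30.8%.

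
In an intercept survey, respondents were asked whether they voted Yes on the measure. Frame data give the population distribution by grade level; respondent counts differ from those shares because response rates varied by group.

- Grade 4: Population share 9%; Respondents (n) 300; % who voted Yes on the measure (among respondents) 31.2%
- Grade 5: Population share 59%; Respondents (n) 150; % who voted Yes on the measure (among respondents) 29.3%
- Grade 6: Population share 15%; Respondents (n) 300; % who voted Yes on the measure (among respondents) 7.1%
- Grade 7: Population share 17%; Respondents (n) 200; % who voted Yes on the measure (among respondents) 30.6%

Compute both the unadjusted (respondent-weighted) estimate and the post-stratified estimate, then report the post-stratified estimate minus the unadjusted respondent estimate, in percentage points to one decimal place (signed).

+3.2 percentage points

Naive respondent-only estimate (weights = respondent counts):
  (300/950)×31.2 + (150/950)×29.3 + (300/950)×7.1 + (200/950)×30.6 = 23.1632%
Post-stratified estimate weights by population shares:
  0.09×31.2 + 0.59×29.3 + 0.15×7.1 + 0.17×30.6 = 26.362%
Difference = 26.362 − 23.1632 = 3.1988 pp.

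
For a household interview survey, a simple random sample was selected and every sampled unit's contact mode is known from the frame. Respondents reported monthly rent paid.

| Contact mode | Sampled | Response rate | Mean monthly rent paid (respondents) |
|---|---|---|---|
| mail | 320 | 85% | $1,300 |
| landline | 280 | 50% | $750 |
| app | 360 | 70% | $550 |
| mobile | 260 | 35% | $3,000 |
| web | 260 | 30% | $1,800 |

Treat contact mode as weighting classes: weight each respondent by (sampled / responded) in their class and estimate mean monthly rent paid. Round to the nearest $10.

With weight = n_sampled/n_responded per class, the weighted class total is n_sampled:
  mail: 320 × 1300 = 416,000
  landline: 280 × 750 = 210,000
  app: 360 × 550 = 198,000
  mobile: 260 × 3000 = 780,000
  web: 260 × 1800 = 468,000
Adjusted estimate = 2,072,000 / 1,480 = 1400 → $1,400.

$1,400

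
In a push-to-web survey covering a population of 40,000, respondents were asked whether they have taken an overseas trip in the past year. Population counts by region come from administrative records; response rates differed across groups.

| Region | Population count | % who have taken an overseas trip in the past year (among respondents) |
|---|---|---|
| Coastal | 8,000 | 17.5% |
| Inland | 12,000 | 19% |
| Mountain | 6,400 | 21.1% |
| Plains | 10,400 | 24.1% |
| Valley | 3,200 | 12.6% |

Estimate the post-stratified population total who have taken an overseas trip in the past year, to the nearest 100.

7,900

Apply each group's respondent rate to its population count:
  Coastal: 8,000 × 17.5% = 1400
  Inland: 12,000 × 19% = 2280
  Mountain: 6,400 × 21.1% = 1350.4
  Plains: 10,400 × 24.1% = 2506.4
  Valley: 3,200 × 12.6% = 403.2
Estimated total = 7940 → 7,900.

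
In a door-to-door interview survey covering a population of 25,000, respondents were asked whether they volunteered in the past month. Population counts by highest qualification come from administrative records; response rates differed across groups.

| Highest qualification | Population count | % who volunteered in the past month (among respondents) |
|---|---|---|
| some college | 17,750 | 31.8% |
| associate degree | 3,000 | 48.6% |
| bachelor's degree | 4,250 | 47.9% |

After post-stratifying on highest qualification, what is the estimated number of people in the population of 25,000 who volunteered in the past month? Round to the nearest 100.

Apply each group's respondent rate to its population count:
  some college: 17,750 × 31.8% = 5644.5
  associate degree: 3,000 × 48.6% = 1458
  bachelor's degree: 4,250 × 47.9% = 2035.75
Estimated total = 9138.25 → 9,100.

9,100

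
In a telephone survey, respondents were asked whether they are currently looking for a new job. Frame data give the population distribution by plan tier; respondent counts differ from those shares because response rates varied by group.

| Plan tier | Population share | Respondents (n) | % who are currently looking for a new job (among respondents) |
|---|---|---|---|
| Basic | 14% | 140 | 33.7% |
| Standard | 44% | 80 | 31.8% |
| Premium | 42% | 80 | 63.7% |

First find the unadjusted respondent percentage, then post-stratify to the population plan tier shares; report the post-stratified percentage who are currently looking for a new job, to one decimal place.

45.5%

Unadjusted (pooled respondent) estimate weights by respondent counts:
  (140/300)×33.7 + (80/300)×31.8 + (80/300)×63.7 = 41.1933%
Reweighting by population plan tier shares:
  0.14×33.7 + 0.44×31.8 + 0.42×63.7 = 45.464%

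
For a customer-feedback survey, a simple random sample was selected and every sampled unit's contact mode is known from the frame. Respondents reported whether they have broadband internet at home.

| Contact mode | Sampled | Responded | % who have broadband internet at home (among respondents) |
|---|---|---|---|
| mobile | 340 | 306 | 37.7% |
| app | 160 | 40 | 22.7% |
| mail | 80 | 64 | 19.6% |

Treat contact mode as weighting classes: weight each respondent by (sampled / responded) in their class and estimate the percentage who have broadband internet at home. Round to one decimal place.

31.1%

Class response rates: mobile 306/340 = 90%, app 40/160 = 25%, mail 64/80 = 80%.
With weight = n_sampled/n_responded per class, the weighted class total is n_sampled:
  mobile: 340 × 37.7 = 12818
  app: 160 × 22.7 = 3632
  mail: 80 × 19.6 = 1568
Adjusted estimate = 18,018 / 580 = 31.0655 → 31.1%.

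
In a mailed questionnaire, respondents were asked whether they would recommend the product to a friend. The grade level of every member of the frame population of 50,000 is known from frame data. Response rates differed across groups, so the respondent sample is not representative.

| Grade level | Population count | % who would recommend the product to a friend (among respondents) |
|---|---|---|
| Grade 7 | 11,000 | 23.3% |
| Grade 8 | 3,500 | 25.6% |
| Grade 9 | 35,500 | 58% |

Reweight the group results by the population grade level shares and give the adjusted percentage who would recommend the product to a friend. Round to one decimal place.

Post-stratification weights by population share, not respondent share:
  Grade 7: (11,000/50,000) × 23.3 = 5.126
  Grade 8: (3,500/50,000) × 25.6 = 1.792
  Grade 9: (35,500/50,000) × 58 = 41.18
Post-stratified estimate = 48.098 → 48.1%.

48.1%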